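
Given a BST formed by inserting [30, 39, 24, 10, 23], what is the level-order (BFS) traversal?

Tree insertion order: [30, 39, 24, 10, 23]
Tree (level-order array): [30, 24, 39, 10, None, None, None, None, 23]
BFS from the root, enqueuing left then right child of each popped node:
  queue [30] -> pop 30, enqueue [24, 39], visited so far: [30]
  queue [24, 39] -> pop 24, enqueue [10], visited so far: [30, 24]
  queue [39, 10] -> pop 39, enqueue [none], visited so far: [30, 24, 39]
  queue [10] -> pop 10, enqueue [23], visited so far: [30, 24, 39, 10]
  queue [23] -> pop 23, enqueue [none], visited so far: [30, 24, 39, 10, 23]
Result: [30, 24, 39, 10, 23]


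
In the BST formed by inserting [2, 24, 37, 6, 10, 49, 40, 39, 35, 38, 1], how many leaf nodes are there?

Tree built from: [2, 24, 37, 6, 10, 49, 40, 39, 35, 38, 1]
Tree (level-order array): [2, 1, 24, None, None, 6, 37, None, 10, 35, 49, None, None, None, None, 40, None, 39, None, 38]
Rule: A leaf has 0 children.
Per-node child counts:
  node 2: 2 child(ren)
  node 1: 0 child(ren)
  node 24: 2 child(ren)
  node 6: 1 child(ren)
  node 10: 0 child(ren)
  node 37: 2 child(ren)
  node 35: 0 child(ren)
  node 49: 1 child(ren)
  node 40: 1 child(ren)
  node 39: 1 child(ren)
  node 38: 0 child(ren)
Matching nodes: [1, 10, 35, 38]
Count of leaf nodes: 4


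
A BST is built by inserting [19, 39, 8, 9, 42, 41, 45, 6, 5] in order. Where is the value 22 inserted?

Starting tree (level order): [19, 8, 39, 6, 9, None, 42, 5, None, None, None, 41, 45]
Insertion path: 19 -> 39
Result: insert 22 as left child of 39
Final tree (level order): [19, 8, 39, 6, 9, 22, 42, 5, None, None, None, None, None, 41, 45]


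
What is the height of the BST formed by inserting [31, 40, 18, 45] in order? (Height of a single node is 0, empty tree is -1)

Insertion order: [31, 40, 18, 45]
Tree (level-order array): [31, 18, 40, None, None, None, 45]
Compute height bottom-up (empty subtree = -1):
  height(18) = 1 + max(-1, -1) = 0
  height(45) = 1 + max(-1, -1) = 0
  height(40) = 1 + max(-1, 0) = 1
  height(31) = 1 + max(0, 1) = 2
Height = 2


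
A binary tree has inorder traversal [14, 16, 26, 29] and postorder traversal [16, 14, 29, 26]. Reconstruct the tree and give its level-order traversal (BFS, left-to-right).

Inorder:   [14, 16, 26, 29]
Postorder: [16, 14, 29, 26]
Algorithm: postorder visits root last, so walk postorder right-to-left;
each value is the root of the current inorder slice — split it at that
value, recurse on the right subtree first, then the left.
Recursive splits:
  root=26; inorder splits into left=[14, 16], right=[29]
  root=29; inorder splits into left=[], right=[]
  root=14; inorder splits into left=[], right=[16]
  root=16; inorder splits into left=[], right=[]
Reconstructed level-order: [26, 14, 29, 16]


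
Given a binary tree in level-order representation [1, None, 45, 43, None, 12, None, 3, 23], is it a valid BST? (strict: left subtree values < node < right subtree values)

Level-order array: [1, None, 45, 43, None, 12, None, 3, 23]
Validate using subtree bounds (lo, hi): at each node, require lo < value < hi,
then recurse left with hi=value and right with lo=value.
Preorder trace (stopping at first violation):
  at node 1 with bounds (-inf, +inf): OK
  at node 45 with bounds (1, +inf): OK
  at node 43 with bounds (1, 45): OK
  at node 12 with bounds (1, 43): OK
  at node 3 with bounds (1, 12): OK
  at node 23 with bounds (12, 43): OK
No violation found at any node.
Result: Valid BST


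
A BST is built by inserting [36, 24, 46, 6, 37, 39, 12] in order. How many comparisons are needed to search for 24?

Search path for 24: 36 -> 24
Found: True
Comparisons: 2


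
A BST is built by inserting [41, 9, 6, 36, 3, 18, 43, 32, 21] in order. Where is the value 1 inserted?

Starting tree (level order): [41, 9, 43, 6, 36, None, None, 3, None, 18, None, None, None, None, 32, 21]
Insertion path: 41 -> 9 -> 6 -> 3
Result: insert 1 as left child of 3
Final tree (level order): [41, 9, 43, 6, 36, None, None, 3, None, 18, None, 1, None, None, 32, None, None, 21]


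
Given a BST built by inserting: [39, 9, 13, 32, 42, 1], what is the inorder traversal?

Tree insertion order: [39, 9, 13, 32, 42, 1]
Tree (level-order array): [39, 9, 42, 1, 13, None, None, None, None, None, 32]
Inorder traversal: [1, 9, 13, 32, 39, 42]


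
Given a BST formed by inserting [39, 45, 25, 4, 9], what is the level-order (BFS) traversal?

Tree insertion order: [39, 45, 25, 4, 9]
Tree (level-order array): [39, 25, 45, 4, None, None, None, None, 9]
BFS from the root, enqueuing left then right child of each popped node:
  queue [39] -> pop 39, enqueue [25, 45], visited so far: [39]
  queue [25, 45] -> pop 25, enqueue [4], visited so far: [39, 25]
  queue [45, 4] -> pop 45, enqueue [none], visited so far: [39, 25, 45]
  queue [4] -> pop 4, enqueue [9], visited so far: [39, 25, 45, 4]
  queue [9] -> pop 9, enqueue [none], visited so far: [39, 25, 45, 4, 9]
Result: [39, 25, 45, 4, 9]


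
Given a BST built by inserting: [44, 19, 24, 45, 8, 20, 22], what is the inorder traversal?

Tree insertion order: [44, 19, 24, 45, 8, 20, 22]
Tree (level-order array): [44, 19, 45, 8, 24, None, None, None, None, 20, None, None, 22]
Inorder traversal: [8, 19, 20, 22, 24, 44, 45]


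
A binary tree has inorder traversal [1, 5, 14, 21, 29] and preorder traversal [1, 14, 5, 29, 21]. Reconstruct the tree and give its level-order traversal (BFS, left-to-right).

Inorder:  [1, 5, 14, 21, 29]
Preorder: [1, 14, 5, 29, 21]
Algorithm: preorder visits root first, so consume preorder in order;
for each root, split the current inorder slice at that value into
left-subtree inorder and right-subtree inorder, then recurse.
Recursive splits:
  root=1; inorder splits into left=[], right=[5, 14, 21, 29]
  root=14; inorder splits into left=[5], right=[21, 29]
  root=5; inorder splits into left=[], right=[]
  root=29; inorder splits into left=[21], right=[]
  root=21; inorder splits into left=[], right=[]
Reconstructed level-order: [1, 14, 5, 29, 21]


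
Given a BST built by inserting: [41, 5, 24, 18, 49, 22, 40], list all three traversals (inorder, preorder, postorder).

Tree insertion order: [41, 5, 24, 18, 49, 22, 40]
Tree (level-order array): [41, 5, 49, None, 24, None, None, 18, 40, None, 22]
Inorder (L, root, R): [5, 18, 22, 24, 40, 41, 49]
Preorder (root, L, R): [41, 5, 24, 18, 22, 40, 49]
Postorder (L, R, root): [22, 18, 40, 24, 5, 49, 41]


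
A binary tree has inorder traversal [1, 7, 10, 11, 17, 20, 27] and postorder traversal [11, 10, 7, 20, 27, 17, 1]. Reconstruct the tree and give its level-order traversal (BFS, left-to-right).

Inorder:   [1, 7, 10, 11, 17, 20, 27]
Postorder: [11, 10, 7, 20, 27, 17, 1]
Algorithm: postorder visits root last, so walk postorder right-to-left;
each value is the root of the current inorder slice — split it at that
value, recurse on the right subtree first, then the left.
Recursive splits:
  root=1; inorder splits into left=[], right=[7, 10, 11, 17, 20, 27]
  root=17; inorder splits into left=[7, 10, 11], right=[20, 27]
  root=27; inorder splits into left=[20], right=[]
  root=20; inorder splits into left=[], right=[]
  root=7; inorder splits into left=[], right=[10, 11]
  root=10; inorder splits into left=[], right=[11]
  root=11; inorder splits into left=[], right=[]
Reconstructed level-order: [1, 17, 7, 27, 10, 20, 11]


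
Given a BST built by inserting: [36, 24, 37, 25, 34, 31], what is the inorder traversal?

Tree insertion order: [36, 24, 37, 25, 34, 31]
Tree (level-order array): [36, 24, 37, None, 25, None, None, None, 34, 31]
Inorder traversal: [24, 25, 31, 34, 36, 37]


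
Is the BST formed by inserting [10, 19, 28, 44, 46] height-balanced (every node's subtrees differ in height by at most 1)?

Tree (level-order array): [10, None, 19, None, 28, None, 44, None, 46]
Definition: a tree is height-balanced if, at every node, |h(left) - h(right)| <= 1 (empty subtree has height -1).
Bottom-up per-node check:
  node 46: h_left=-1, h_right=-1, diff=0 [OK], height=0
  node 44: h_left=-1, h_right=0, diff=1 [OK], height=1
  node 28: h_left=-1, h_right=1, diff=2 [FAIL (|-1-1|=2 > 1)], height=2
  node 19: h_left=-1, h_right=2, diff=3 [FAIL (|-1-2|=3 > 1)], height=3
  node 10: h_left=-1, h_right=3, diff=4 [FAIL (|-1-3|=4 > 1)], height=4
Node 28 violates the condition: |-1 - 1| = 2 > 1.
Result: Not balanced


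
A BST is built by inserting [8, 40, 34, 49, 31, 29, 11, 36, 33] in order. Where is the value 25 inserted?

Starting tree (level order): [8, None, 40, 34, 49, 31, 36, None, None, 29, 33, None, None, 11]
Insertion path: 8 -> 40 -> 34 -> 31 -> 29 -> 11
Result: insert 25 as right child of 11
Final tree (level order): [8, None, 40, 34, 49, 31, 36, None, None, 29, 33, None, None, 11, None, None, None, None, 25]


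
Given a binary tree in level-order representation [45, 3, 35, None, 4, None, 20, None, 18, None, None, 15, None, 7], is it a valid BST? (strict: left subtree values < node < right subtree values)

Level-order array: [45, 3, 35, None, 4, None, 20, None, 18, None, None, 15, None, 7]
Validate using subtree bounds (lo, hi): at each node, require lo < value < hi,
then recurse left with hi=value and right with lo=value.
Preorder trace (stopping at first violation):
  at node 45 with bounds (-inf, +inf): OK
  at node 3 with bounds (-inf, 45): OK
  at node 4 with bounds (3, 45): OK
  at node 18 with bounds (4, 45): OK
  at node 15 with bounds (4, 18): OK
  at node 7 with bounds (4, 15): OK
  at node 35 with bounds (45, +inf): VIOLATION
Node 35 violates its bound: not (45 < 35 < +inf).
Result: Not a valid BST


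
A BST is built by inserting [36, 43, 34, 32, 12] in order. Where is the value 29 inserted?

Starting tree (level order): [36, 34, 43, 32, None, None, None, 12]
Insertion path: 36 -> 34 -> 32 -> 12
Result: insert 29 as right child of 12
Final tree (level order): [36, 34, 43, 32, None, None, None, 12, None, None, 29]


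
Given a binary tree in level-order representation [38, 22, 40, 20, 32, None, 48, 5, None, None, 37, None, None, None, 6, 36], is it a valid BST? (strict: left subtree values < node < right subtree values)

Level-order array: [38, 22, 40, 20, 32, None, 48, 5, None, None, 37, None, None, None, 6, 36]
Validate using subtree bounds (lo, hi): at each node, require lo < value < hi,
then recurse left with hi=value and right with lo=value.
Preorder trace (stopping at first violation):
  at node 38 with bounds (-inf, +inf): OK
  at node 22 with bounds (-inf, 38): OK
  at node 20 with bounds (-inf, 22): OK
  at node 5 with bounds (-inf, 20): OK
  at node 6 with bounds (5, 20): OK
  at node 32 with bounds (22, 38): OK
  at node 37 with bounds (32, 38): OK
  at node 36 with bounds (32, 37): OK
  at node 40 with bounds (38, +inf): OK
  at node 48 with bounds (40, +inf): OK
No violation found at any node.
Result: Valid BST


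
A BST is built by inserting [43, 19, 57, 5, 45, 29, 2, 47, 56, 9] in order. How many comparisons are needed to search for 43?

Search path for 43: 43
Found: True
Comparisons: 1


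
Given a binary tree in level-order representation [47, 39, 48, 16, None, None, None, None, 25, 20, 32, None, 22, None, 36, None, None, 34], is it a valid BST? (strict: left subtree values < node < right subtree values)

Level-order array: [47, 39, 48, 16, None, None, None, None, 25, 20, 32, None, 22, None, 36, None, None, 34]
Validate using subtree bounds (lo, hi): at each node, require lo < value < hi,
then recurse left with hi=value and right with lo=value.
Preorder trace (stopping at first violation):
  at node 47 with bounds (-inf, +inf): OK
  at node 39 with bounds (-inf, 47): OK
  at node 16 with bounds (-inf, 39): OK
  at node 25 with bounds (16, 39): OK
  at node 20 with bounds (16, 25): OK
  at node 22 with bounds (20, 25): OK
  at node 32 with bounds (25, 39): OK
  at node 36 with bounds (32, 39): OK
  at node 34 with bounds (32, 36): OK
  at node 48 with bounds (47, +inf): OK
No violation found at any node.
Result: Valid BST


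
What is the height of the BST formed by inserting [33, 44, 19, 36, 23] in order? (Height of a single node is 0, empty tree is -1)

Insertion order: [33, 44, 19, 36, 23]
Tree (level-order array): [33, 19, 44, None, 23, 36]
Compute height bottom-up (empty subtree = -1):
  height(23) = 1 + max(-1, -1) = 0
  height(19) = 1 + max(-1, 0) = 1
  height(36) = 1 + max(-1, -1) = 0
  height(44) = 1 + max(0, -1) = 1
  height(33) = 1 + max(1, 1) = 2
Height = 2


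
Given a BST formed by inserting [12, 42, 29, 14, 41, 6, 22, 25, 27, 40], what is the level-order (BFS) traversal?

Tree insertion order: [12, 42, 29, 14, 41, 6, 22, 25, 27, 40]
Tree (level-order array): [12, 6, 42, None, None, 29, None, 14, 41, None, 22, 40, None, None, 25, None, None, None, 27]
BFS from the root, enqueuing left then right child of each popped node:
  queue [12] -> pop 12, enqueue [6, 42], visited so far: [12]
  queue [6, 42] -> pop 6, enqueue [none], visited so far: [12, 6]
  queue [42] -> pop 42, enqueue [29], visited so far: [12, 6, 42]
  queue [29] -> pop 29, enqueue [14, 41], visited so far: [12, 6, 42, 29]
  queue [14, 41] -> pop 14, enqueue [22], visited so far: [12, 6, 42, 29, 14]
  queue [41, 22] -> pop 41, enqueue [40], visited so far: [12, 6, 42, 29, 14, 41]
  queue [22, 40] -> pop 22, enqueue [25], visited so far: [12, 6, 42, 29, 14, 41, 22]
  queue [40, 25] -> pop 40, enqueue [none], visited so far: [12, 6, 42, 29, 14, 41, 22, 40]
  queue [25] -> pop 25, enqueue [27], visited so far: [12, 6, 42, 29, 14, 41, 22, 40, 25]
  queue [27] -> pop 27, enqueue [none], visited so far: [12, 6, 42, 29, 14, 41, 22, 40, 25, 27]
Result: [12, 6, 42, 29, 14, 41, 22, 40, 25, 27]


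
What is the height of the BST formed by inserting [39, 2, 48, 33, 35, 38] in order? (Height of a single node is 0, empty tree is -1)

Insertion order: [39, 2, 48, 33, 35, 38]
Tree (level-order array): [39, 2, 48, None, 33, None, None, None, 35, None, 38]
Compute height bottom-up (empty subtree = -1):
  height(38) = 1 + max(-1, -1) = 0
  height(35) = 1 + max(-1, 0) = 1
  height(33) = 1 + max(-1, 1) = 2
  height(2) = 1 + max(-1, 2) = 3
  height(48) = 1 + max(-1, -1) = 0
  height(39) = 1 + max(3, 0) = 4
Height = 4


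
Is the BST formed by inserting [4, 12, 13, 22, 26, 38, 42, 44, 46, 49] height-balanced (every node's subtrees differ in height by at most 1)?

Tree (level-order array): [4, None, 12, None, 13, None, 22, None, 26, None, 38, None, 42, None, 44, None, 46, None, 49]
Definition: a tree is height-balanced if, at every node, |h(left) - h(right)| <= 1 (empty subtree has height -1).
Bottom-up per-node check:
  node 49: h_left=-1, h_right=-1, diff=0 [OK], height=0
  node 46: h_left=-1, h_right=0, diff=1 [OK], height=1
  node 44: h_left=-1, h_right=1, diff=2 [FAIL (|-1-1|=2 > 1)], height=2
  node 42: h_left=-1, h_right=2, diff=3 [FAIL (|-1-2|=3 > 1)], height=3
  node 38: h_left=-1, h_right=3, diff=4 [FAIL (|-1-3|=4 > 1)], height=4
  node 26: h_left=-1, h_right=4, diff=5 [FAIL (|-1-4|=5 > 1)], height=5
  node 22: h_left=-1, h_right=5, diff=6 [FAIL (|-1-5|=6 > 1)], height=6
  node 13: h_left=-1, h_right=6, diff=7 [FAIL (|-1-6|=7 > 1)], height=7
  node 12: h_left=-1, h_right=7, diff=8 [FAIL (|-1-7|=8 > 1)], height=8
  node 4: h_left=-1, h_right=8, diff=9 [FAIL (|-1-8|=9 > 1)], height=9
Node 44 violates the condition: |-1 - 1| = 2 > 1.
Result: Not balanced


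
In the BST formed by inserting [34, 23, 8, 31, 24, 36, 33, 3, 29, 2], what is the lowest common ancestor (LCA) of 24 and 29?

Tree insertion order: [34, 23, 8, 31, 24, 36, 33, 3, 29, 2]
Tree (level-order array): [34, 23, 36, 8, 31, None, None, 3, None, 24, 33, 2, None, None, 29]
In a BST, the LCA of p=24, q=29 is the first node v on the
root-to-leaf path with p <= v <= q (go left if both < v, right if both > v).
Walk from root:
  at 34: both 24 and 29 < 34, go left
  at 23: both 24 and 29 > 23, go right
  at 31: both 24 and 29 < 31, go left
  at 24: 24 <= 24 <= 29, this is the LCA
LCA = 24


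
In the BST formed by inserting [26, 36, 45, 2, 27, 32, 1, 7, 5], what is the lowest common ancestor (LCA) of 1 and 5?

Tree insertion order: [26, 36, 45, 2, 27, 32, 1, 7, 5]
Tree (level-order array): [26, 2, 36, 1, 7, 27, 45, None, None, 5, None, None, 32]
In a BST, the LCA of p=1, q=5 is the first node v on the
root-to-leaf path with p <= v <= q (go left if both < v, right if both > v).
Walk from root:
  at 26: both 1 and 5 < 26, go left
  at 2: 1 <= 2 <= 5, this is the LCA
LCA = 2


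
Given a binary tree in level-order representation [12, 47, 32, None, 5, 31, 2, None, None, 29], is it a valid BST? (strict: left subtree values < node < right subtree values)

Level-order array: [12, 47, 32, None, 5, 31, 2, None, None, 29]
Validate using subtree bounds (lo, hi): at each node, require lo < value < hi,
then recurse left with hi=value and right with lo=value.
Preorder trace (stopping at first violation):
  at node 12 with bounds (-inf, +inf): OK
  at node 47 with bounds (-inf, 12): VIOLATION
Node 47 violates its bound: not (-inf < 47 < 12).
Result: Not a valid BST


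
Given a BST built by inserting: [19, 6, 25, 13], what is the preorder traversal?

Tree insertion order: [19, 6, 25, 13]
Tree (level-order array): [19, 6, 25, None, 13]
Preorder traversal: [19, 6, 13, 25]


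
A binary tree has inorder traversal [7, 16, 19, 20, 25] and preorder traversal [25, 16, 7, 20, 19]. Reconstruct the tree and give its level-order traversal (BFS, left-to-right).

Inorder:  [7, 16, 19, 20, 25]
Preorder: [25, 16, 7, 20, 19]
Algorithm: preorder visits root first, so consume preorder in order;
for each root, split the current inorder slice at that value into
left-subtree inorder and right-subtree inorder, then recurse.
Recursive splits:
  root=25; inorder splits into left=[7, 16, 19, 20], right=[]
  root=16; inorder splits into left=[7], right=[19, 20]
  root=7; inorder splits into left=[], right=[]
  root=20; inorder splits into left=[19], right=[]
  root=19; inorder splits into left=[], right=[]
Reconstructed level-order: [25, 16, 7, 20, 19]


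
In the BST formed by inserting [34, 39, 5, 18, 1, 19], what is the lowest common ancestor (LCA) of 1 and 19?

Tree insertion order: [34, 39, 5, 18, 1, 19]
Tree (level-order array): [34, 5, 39, 1, 18, None, None, None, None, None, 19]
In a BST, the LCA of p=1, q=19 is the first node v on the
root-to-leaf path with p <= v <= q (go left if both < v, right if both > v).
Walk from root:
  at 34: both 1 and 19 < 34, go left
  at 5: 1 <= 5 <= 19, this is the LCA
LCA = 5


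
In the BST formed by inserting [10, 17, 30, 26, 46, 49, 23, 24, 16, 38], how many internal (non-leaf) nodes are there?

Tree built from: [10, 17, 30, 26, 46, 49, 23, 24, 16, 38]
Tree (level-order array): [10, None, 17, 16, 30, None, None, 26, 46, 23, None, 38, 49, None, 24]
Rule: An internal node has at least one child.
Per-node child counts:
  node 10: 1 child(ren)
  node 17: 2 child(ren)
  node 16: 0 child(ren)
  node 30: 2 child(ren)
  node 26: 1 child(ren)
  node 23: 1 child(ren)
  node 24: 0 child(ren)
  node 46: 2 child(ren)
  node 38: 0 child(ren)
  node 49: 0 child(ren)
Matching nodes: [10, 17, 30, 26, 23, 46]
Count of internal (non-leaf) nodes: 6


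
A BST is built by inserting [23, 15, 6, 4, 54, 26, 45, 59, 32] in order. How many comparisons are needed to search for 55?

Search path for 55: 23 -> 54 -> 59
Found: False
Comparisons: 3


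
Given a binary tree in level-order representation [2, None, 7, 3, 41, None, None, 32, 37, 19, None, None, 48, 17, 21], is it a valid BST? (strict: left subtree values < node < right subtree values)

Level-order array: [2, None, 7, 3, 41, None, None, 32, 37, 19, None, None, 48, 17, 21]
Validate using subtree bounds (lo, hi): at each node, require lo < value < hi,
then recurse left with hi=value and right with lo=value.
Preorder trace (stopping at first violation):
  at node 2 with bounds (-inf, +inf): OK
  at node 7 with bounds (2, +inf): OK
  at node 3 with bounds (2, 7): OK
  at node 41 with bounds (7, +inf): OK
  at node 32 with bounds (7, 41): OK
  at node 19 with bounds (7, 32): OK
  at node 17 with bounds (7, 19): OK
  at node 21 with bounds (19, 32): OK
  at node 37 with bounds (41, +inf): VIOLATION
Node 37 violates its bound: not (41 < 37 < +inf).
Result: Not a valid BST


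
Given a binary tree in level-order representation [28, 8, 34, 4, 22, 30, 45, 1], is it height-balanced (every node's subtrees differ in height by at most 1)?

Tree (level-order array): [28, 8, 34, 4, 22, 30, 45, 1]
Definition: a tree is height-balanced if, at every node, |h(left) - h(right)| <= 1 (empty subtree has height -1).
Bottom-up per-node check:
  node 1: h_left=-1, h_right=-1, diff=0 [OK], height=0
  node 4: h_left=0, h_right=-1, diff=1 [OK], height=1
  node 22: h_left=-1, h_right=-1, diff=0 [OK], height=0
  node 8: h_left=1, h_right=0, diff=1 [OK], height=2
  node 30: h_left=-1, h_right=-1, diff=0 [OK], height=0
  node 45: h_left=-1, h_right=-1, diff=0 [OK], height=0
  node 34: h_left=0, h_right=0, diff=0 [OK], height=1
  node 28: h_left=2, h_right=1, diff=1 [OK], height=3
All nodes satisfy the balance condition.
Result: Balanced


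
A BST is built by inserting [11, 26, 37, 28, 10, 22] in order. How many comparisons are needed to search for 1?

Search path for 1: 11 -> 10
Found: False
Comparisons: 2


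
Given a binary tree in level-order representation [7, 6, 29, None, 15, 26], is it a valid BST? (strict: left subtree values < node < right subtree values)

Level-order array: [7, 6, 29, None, 15, 26]
Validate using subtree bounds (lo, hi): at each node, require lo < value < hi,
then recurse left with hi=value and right with lo=value.
Preorder trace (stopping at first violation):
  at node 7 with bounds (-inf, +inf): OK
  at node 6 with bounds (-inf, 7): OK
  at node 15 with bounds (6, 7): VIOLATION
Node 15 violates its bound: not (6 < 15 < 7).
Result: Not a valid BST


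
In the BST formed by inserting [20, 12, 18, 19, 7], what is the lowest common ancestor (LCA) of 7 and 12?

Tree insertion order: [20, 12, 18, 19, 7]
Tree (level-order array): [20, 12, None, 7, 18, None, None, None, 19]
In a BST, the LCA of p=7, q=12 is the first node v on the
root-to-leaf path with p <= v <= q (go left if both < v, right if both > v).
Walk from root:
  at 20: both 7 and 12 < 20, go left
  at 12: 7 <= 12 <= 12, this is the LCA
LCA = 12


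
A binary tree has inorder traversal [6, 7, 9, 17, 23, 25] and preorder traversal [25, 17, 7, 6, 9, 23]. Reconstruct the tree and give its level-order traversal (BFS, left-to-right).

Inorder:  [6, 7, 9, 17, 23, 25]
Preorder: [25, 17, 7, 6, 9, 23]
Algorithm: preorder visits root first, so consume preorder in order;
for each root, split the current inorder slice at that value into
left-subtree inorder and right-subtree inorder, then recurse.
Recursive splits:
  root=25; inorder splits into left=[6, 7, 9, 17, 23], right=[]
  root=17; inorder splits into left=[6, 7, 9], right=[23]
  root=7; inorder splits into left=[6], right=[9]
  root=6; inorder splits into left=[], right=[]
  root=9; inorder splits into left=[], right=[]
  root=23; inorder splits into left=[], right=[]
Reconstructed level-order: [25, 17, 7, 23, 6, 9]


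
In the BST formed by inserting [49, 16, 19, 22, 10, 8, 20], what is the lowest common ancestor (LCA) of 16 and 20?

Tree insertion order: [49, 16, 19, 22, 10, 8, 20]
Tree (level-order array): [49, 16, None, 10, 19, 8, None, None, 22, None, None, 20]
In a BST, the LCA of p=16, q=20 is the first node v on the
root-to-leaf path with p <= v <= q (go left if both < v, right if both > v).
Walk from root:
  at 49: both 16 and 20 < 49, go left
  at 16: 16 <= 16 <= 20, this is the LCA
LCA = 16


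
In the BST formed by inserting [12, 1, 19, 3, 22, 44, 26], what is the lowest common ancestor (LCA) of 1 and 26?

Tree insertion order: [12, 1, 19, 3, 22, 44, 26]
Tree (level-order array): [12, 1, 19, None, 3, None, 22, None, None, None, 44, 26]
In a BST, the LCA of p=1, q=26 is the first node v on the
root-to-leaf path with p <= v <= q (go left if both < v, right if both > v).
Walk from root:
  at 12: 1 <= 12 <= 26, this is the LCA
LCA = 12


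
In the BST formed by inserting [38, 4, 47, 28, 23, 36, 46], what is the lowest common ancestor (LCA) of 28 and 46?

Tree insertion order: [38, 4, 47, 28, 23, 36, 46]
Tree (level-order array): [38, 4, 47, None, 28, 46, None, 23, 36]
In a BST, the LCA of p=28, q=46 is the first node v on the
root-to-leaf path with p <= v <= q (go left if both < v, right if both > v).
Walk from root:
  at 38: 28 <= 38 <= 46, this is the LCA
LCA = 38


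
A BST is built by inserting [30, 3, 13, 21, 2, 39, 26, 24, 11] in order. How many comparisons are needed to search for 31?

Search path for 31: 30 -> 39
Found: False
Comparisons: 2


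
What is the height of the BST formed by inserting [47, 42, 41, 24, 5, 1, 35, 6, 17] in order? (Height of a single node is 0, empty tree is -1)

Insertion order: [47, 42, 41, 24, 5, 1, 35, 6, 17]
Tree (level-order array): [47, 42, None, 41, None, 24, None, 5, 35, 1, 6, None, None, None, None, None, 17]
Compute height bottom-up (empty subtree = -1):
  height(1) = 1 + max(-1, -1) = 0
  height(17) = 1 + max(-1, -1) = 0
  height(6) = 1 + max(-1, 0) = 1
  height(5) = 1 + max(0, 1) = 2
  height(35) = 1 + max(-1, -1) = 0
  height(24) = 1 + max(2, 0) = 3
  height(41) = 1 + max(3, -1) = 4
  height(42) = 1 + max(4, -1) = 5
  height(47) = 1 + max(5, -1) = 6
Height = 6


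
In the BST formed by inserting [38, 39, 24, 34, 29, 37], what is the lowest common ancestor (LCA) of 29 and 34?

Tree insertion order: [38, 39, 24, 34, 29, 37]
Tree (level-order array): [38, 24, 39, None, 34, None, None, 29, 37]
In a BST, the LCA of p=29, q=34 is the first node v on the
root-to-leaf path with p <= v <= q (go left if both < v, right if both > v).
Walk from root:
  at 38: both 29 and 34 < 38, go left
  at 24: both 29 and 34 > 24, go right
  at 34: 29 <= 34 <= 34, this is the LCA
LCA = 34


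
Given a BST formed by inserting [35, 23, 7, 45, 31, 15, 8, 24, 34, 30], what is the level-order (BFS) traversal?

Tree insertion order: [35, 23, 7, 45, 31, 15, 8, 24, 34, 30]
Tree (level-order array): [35, 23, 45, 7, 31, None, None, None, 15, 24, 34, 8, None, None, 30]
BFS from the root, enqueuing left then right child of each popped node:
  queue [35] -> pop 35, enqueue [23, 45], visited so far: [35]
  queue [23, 45] -> pop 23, enqueue [7, 31], visited so far: [35, 23]
  queue [45, 7, 31] -> pop 45, enqueue [none], visited so far: [35, 23, 45]
  queue [7, 31] -> pop 7, enqueue [15], visited so far: [35, 23, 45, 7]
  queue [31, 15] -> pop 31, enqueue [24, 34], visited so far: [35, 23, 45, 7, 31]
  queue [15, 24, 34] -> pop 15, enqueue [8], visited so far: [35, 23, 45, 7, 31, 15]
  queue [24, 34, 8] -> pop 24, enqueue [30], visited so far: [35, 23, 45, 7, 31, 15, 24]
  queue [34, 8, 30] -> pop 34, enqueue [none], visited so far: [35, 23, 45, 7, 31, 15, 24, 34]
  queue [8, 30] -> pop 8, enqueue [none], visited so far: [35, 23, 45, 7, 31, 15, 24, 34, 8]
  queue [30] -> pop 30, enqueue [none], visited so far: [35, 23, 45, 7, 31, 15, 24, 34, 8, 30]
Result: [35, 23, 45, 7, 31, 15, 24, 34, 8, 30]


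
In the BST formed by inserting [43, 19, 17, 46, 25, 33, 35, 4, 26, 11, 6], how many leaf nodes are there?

Tree built from: [43, 19, 17, 46, 25, 33, 35, 4, 26, 11, 6]
Tree (level-order array): [43, 19, 46, 17, 25, None, None, 4, None, None, 33, None, 11, 26, 35, 6]
Rule: A leaf has 0 children.
Per-node child counts:
  node 43: 2 child(ren)
  node 19: 2 child(ren)
  node 17: 1 child(ren)
  node 4: 1 child(ren)
  node 11: 1 child(ren)
  node 6: 0 child(ren)
  node 25: 1 child(ren)
  node 33: 2 child(ren)
  node 26: 0 child(ren)
  node 35: 0 child(ren)
  node 46: 0 child(ren)
Matching nodes: [6, 26, 35, 46]
Count of leaf nodes: 4


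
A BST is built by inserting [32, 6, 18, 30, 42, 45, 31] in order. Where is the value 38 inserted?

Starting tree (level order): [32, 6, 42, None, 18, None, 45, None, 30, None, None, None, 31]
Insertion path: 32 -> 42
Result: insert 38 as left child of 42
Final tree (level order): [32, 6, 42, None, 18, 38, 45, None, 30, None, None, None, None, None, 31]


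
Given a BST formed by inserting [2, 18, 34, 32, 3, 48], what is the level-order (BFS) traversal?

Tree insertion order: [2, 18, 34, 32, 3, 48]
Tree (level-order array): [2, None, 18, 3, 34, None, None, 32, 48]
BFS from the root, enqueuing left then right child of each popped node:
  queue [2] -> pop 2, enqueue [18], visited so far: [2]
  queue [18] -> pop 18, enqueue [3, 34], visited so far: [2, 18]
  queue [3, 34] -> pop 3, enqueue [none], visited so far: [2, 18, 3]
  queue [34] -> pop 34, enqueue [32, 48], visited so far: [2, 18, 3, 34]
  queue [32, 48] -> pop 32, enqueue [none], visited so far: [2, 18, 3, 34, 32]
  queue [48] -> pop 48, enqueue [none], visited so far: [2, 18, 3, 34, 32, 48]
Result: [2, 18, 3, 34, 32, 48]


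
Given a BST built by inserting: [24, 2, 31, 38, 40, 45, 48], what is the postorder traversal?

Tree insertion order: [24, 2, 31, 38, 40, 45, 48]
Tree (level-order array): [24, 2, 31, None, None, None, 38, None, 40, None, 45, None, 48]
Postorder traversal: [2, 48, 45, 40, 38, 31, 24]


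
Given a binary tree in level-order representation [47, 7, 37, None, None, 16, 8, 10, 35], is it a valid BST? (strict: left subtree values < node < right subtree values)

Level-order array: [47, 7, 37, None, None, 16, 8, 10, 35]
Validate using subtree bounds (lo, hi): at each node, require lo < value < hi,
then recurse left with hi=value and right with lo=value.
Preorder trace (stopping at first violation):
  at node 47 with bounds (-inf, +inf): OK
  at node 7 with bounds (-inf, 47): OK
  at node 37 with bounds (47, +inf): VIOLATION
Node 37 violates its bound: not (47 < 37 < +inf).
Result: Not a valid BST


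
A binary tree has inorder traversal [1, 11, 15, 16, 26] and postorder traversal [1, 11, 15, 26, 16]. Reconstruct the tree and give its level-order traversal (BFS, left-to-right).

Inorder:   [1, 11, 15, 16, 26]
Postorder: [1, 11, 15, 26, 16]
Algorithm: postorder visits root last, so walk postorder right-to-left;
each value is the root of the current inorder slice — split it at that
value, recurse on the right subtree first, then the left.
Recursive splits:
  root=16; inorder splits into left=[1, 11, 15], right=[26]
  root=26; inorder splits into left=[], right=[]
  root=15; inorder splits into left=[1, 11], right=[]
  root=11; inorder splits into left=[1], right=[]
  root=1; inorder splits into left=[], right=[]
Reconstructed level-order: [16, 15, 26, 11, 1]


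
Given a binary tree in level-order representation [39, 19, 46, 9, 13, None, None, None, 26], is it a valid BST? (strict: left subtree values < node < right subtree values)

Level-order array: [39, 19, 46, 9, 13, None, None, None, 26]
Validate using subtree bounds (lo, hi): at each node, require lo < value < hi,
then recurse left with hi=value and right with lo=value.
Preorder trace (stopping at first violation):
  at node 39 with bounds (-inf, +inf): OK
  at node 19 with bounds (-inf, 39): OK
  at node 9 with bounds (-inf, 19): OK
  at node 26 with bounds (9, 19): VIOLATION
Node 26 violates its bound: not (9 < 26 < 19).
Result: Not a valid BST


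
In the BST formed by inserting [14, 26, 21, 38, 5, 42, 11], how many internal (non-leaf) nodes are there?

Tree built from: [14, 26, 21, 38, 5, 42, 11]
Tree (level-order array): [14, 5, 26, None, 11, 21, 38, None, None, None, None, None, 42]
Rule: An internal node has at least one child.
Per-node child counts:
  node 14: 2 child(ren)
  node 5: 1 child(ren)
  node 11: 0 child(ren)
  node 26: 2 child(ren)
  node 21: 0 child(ren)
  node 38: 1 child(ren)
  node 42: 0 child(ren)
Matching nodes: [14, 5, 26, 38]
Count of internal (non-leaf) nodes: 4


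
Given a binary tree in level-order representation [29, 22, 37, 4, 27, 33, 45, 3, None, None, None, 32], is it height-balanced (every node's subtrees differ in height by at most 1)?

Tree (level-order array): [29, 22, 37, 4, 27, 33, 45, 3, None, None, None, 32]
Definition: a tree is height-balanced if, at every node, |h(left) - h(right)| <= 1 (empty subtree has height -1).
Bottom-up per-node check:
  node 3: h_left=-1, h_right=-1, diff=0 [OK], height=0
  node 4: h_left=0, h_right=-1, diff=1 [OK], height=1
  node 27: h_left=-1, h_right=-1, diff=0 [OK], height=0
  node 22: h_left=1, h_right=0, diff=1 [OK], height=2
  node 32: h_left=-1, h_right=-1, diff=0 [OK], height=0
  node 33: h_left=0, h_right=-1, diff=1 [OK], height=1
  node 45: h_left=-1, h_right=-1, diff=0 [OK], height=0
  node 37: h_left=1, h_right=0, diff=1 [OK], height=2
  node 29: h_left=2, h_right=2, diff=0 [OK], height=3
All nodes satisfy the balance condition.
Result: Balanced


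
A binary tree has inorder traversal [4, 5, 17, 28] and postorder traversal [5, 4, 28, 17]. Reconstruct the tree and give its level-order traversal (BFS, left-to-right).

Inorder:   [4, 5, 17, 28]
Postorder: [5, 4, 28, 17]
Algorithm: postorder visits root last, so walk postorder right-to-left;
each value is the root of the current inorder slice — split it at that
value, recurse on the right subtree first, then the left.
Recursive splits:
  root=17; inorder splits into left=[4, 5], right=[28]
  root=28; inorder splits into left=[], right=[]
  root=4; inorder splits into left=[], right=[5]
  root=5; inorder splits into left=[], right=[]
Reconstructed level-order: [17, 4, 28, 5]


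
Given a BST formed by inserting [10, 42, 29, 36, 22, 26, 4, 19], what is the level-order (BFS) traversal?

Tree insertion order: [10, 42, 29, 36, 22, 26, 4, 19]
Tree (level-order array): [10, 4, 42, None, None, 29, None, 22, 36, 19, 26]
BFS from the root, enqueuing left then right child of each popped node:
  queue [10] -> pop 10, enqueue [4, 42], visited so far: [10]
  queue [4, 42] -> pop 4, enqueue [none], visited so far: [10, 4]
  queue [42] -> pop 42, enqueue [29], visited so far: [10, 4, 42]
  queue [29] -> pop 29, enqueue [22, 36], visited so far: [10, 4, 42, 29]
  queue [22, 36] -> pop 22, enqueue [19, 26], visited so far: [10, 4, 42, 29, 22]
  queue [36, 19, 26] -> pop 36, enqueue [none], visited so far: [10, 4, 42, 29, 22, 36]
  queue [19, 26] -> pop 19, enqueue [none], visited so far: [10, 4, 42, 29, 22, 36, 19]
  queue [26] -> pop 26, enqueue [none], visited so far: [10, 4, 42, 29, 22, 36, 19, 26]
Result: [10, 4, 42, 29, 22, 36, 19, 26]


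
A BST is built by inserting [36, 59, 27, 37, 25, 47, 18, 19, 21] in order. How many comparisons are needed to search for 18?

Search path for 18: 36 -> 27 -> 25 -> 18
Found: True
Comparisons: 4


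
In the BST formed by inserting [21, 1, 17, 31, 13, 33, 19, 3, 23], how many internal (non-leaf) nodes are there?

Tree built from: [21, 1, 17, 31, 13, 33, 19, 3, 23]
Tree (level-order array): [21, 1, 31, None, 17, 23, 33, 13, 19, None, None, None, None, 3]
Rule: An internal node has at least one child.
Per-node child counts:
  node 21: 2 child(ren)
  node 1: 1 child(ren)
  node 17: 2 child(ren)
  node 13: 1 child(ren)
  node 3: 0 child(ren)
  node 19: 0 child(ren)
  node 31: 2 child(ren)
  node 23: 0 child(ren)
  node 33: 0 child(ren)
Matching nodes: [21, 1, 17, 13, 31]
Count of internal (non-leaf) nodes: 5


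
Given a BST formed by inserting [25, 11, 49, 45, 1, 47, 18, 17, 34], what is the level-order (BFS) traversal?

Tree insertion order: [25, 11, 49, 45, 1, 47, 18, 17, 34]
Tree (level-order array): [25, 11, 49, 1, 18, 45, None, None, None, 17, None, 34, 47]
BFS from the root, enqueuing left then right child of each popped node:
  queue [25] -> pop 25, enqueue [11, 49], visited so far: [25]
  queue [11, 49] -> pop 11, enqueue [1, 18], visited so far: [25, 11]
  queue [49, 1, 18] -> pop 49, enqueue [45], visited so far: [25, 11, 49]
  queue [1, 18, 45] -> pop 1, enqueue [none], visited so far: [25, 11, 49, 1]
  queue [18, 45] -> pop 18, enqueue [17], visited so far: [25, 11, 49, 1, 18]
  queue [45, 17] -> pop 45, enqueue [34, 47], visited so far: [25, 11, 49, 1, 18, 45]
  queue [17, 34, 47] -> pop 17, enqueue [none], visited so far: [25, 11, 49, 1, 18, 45, 17]
  queue [34, 47] -> pop 34, enqueue [none], visited so far: [25, 11, 49, 1, 18, 45, 17, 34]
  queue [47] -> pop 47, enqueue [none], visited so far: [25, 11, 49, 1, 18, 45, 17, 34, 47]
Result: [25, 11, 49, 1, 18, 45, 17, 34, 47]


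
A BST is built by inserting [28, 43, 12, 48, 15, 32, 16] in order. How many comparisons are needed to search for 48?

Search path for 48: 28 -> 43 -> 48
Found: True
Comparisons: 3


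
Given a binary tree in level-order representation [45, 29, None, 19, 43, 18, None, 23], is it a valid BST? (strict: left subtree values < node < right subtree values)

Level-order array: [45, 29, None, 19, 43, 18, None, 23]
Validate using subtree bounds (lo, hi): at each node, require lo < value < hi,
then recurse left with hi=value and right with lo=value.
Preorder trace (stopping at first violation):
  at node 45 with bounds (-inf, +inf): OK
  at node 29 with bounds (-inf, 45): OK
  at node 19 with bounds (-inf, 29): OK
  at node 18 with bounds (-inf, 19): OK
  at node 43 with bounds (29, 45): OK
  at node 23 with bounds (29, 43): VIOLATION
Node 23 violates its bound: not (29 < 23 < 43).
Result: Not a valid BST


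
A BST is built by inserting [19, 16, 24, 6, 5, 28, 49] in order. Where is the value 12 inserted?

Starting tree (level order): [19, 16, 24, 6, None, None, 28, 5, None, None, 49]
Insertion path: 19 -> 16 -> 6
Result: insert 12 as right child of 6
Final tree (level order): [19, 16, 24, 6, None, None, 28, 5, 12, None, 49]


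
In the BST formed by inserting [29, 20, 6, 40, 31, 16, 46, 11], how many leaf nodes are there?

Tree built from: [29, 20, 6, 40, 31, 16, 46, 11]
Tree (level-order array): [29, 20, 40, 6, None, 31, 46, None, 16, None, None, None, None, 11]
Rule: A leaf has 0 children.
Per-node child counts:
  node 29: 2 child(ren)
  node 20: 1 child(ren)
  node 6: 1 child(ren)
  node 16: 1 child(ren)
  node 11: 0 child(ren)
  node 40: 2 child(ren)
  node 31: 0 child(ren)
  node 46: 0 child(ren)
Matching nodes: [11, 31, 46]
Count of leaf nodes: 3


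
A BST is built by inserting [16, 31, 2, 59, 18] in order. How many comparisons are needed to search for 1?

Search path for 1: 16 -> 2
Found: False
Comparisons: 2


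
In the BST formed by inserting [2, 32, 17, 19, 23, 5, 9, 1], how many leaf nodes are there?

Tree built from: [2, 32, 17, 19, 23, 5, 9, 1]
Tree (level-order array): [2, 1, 32, None, None, 17, None, 5, 19, None, 9, None, 23]
Rule: A leaf has 0 children.
Per-node child counts:
  node 2: 2 child(ren)
  node 1: 0 child(ren)
  node 32: 1 child(ren)
  node 17: 2 child(ren)
  node 5: 1 child(ren)
  node 9: 0 child(ren)
  node 19: 1 child(ren)
  node 23: 0 child(ren)
Matching nodes: [1, 9, 23]
Count of leaf nodes: 3


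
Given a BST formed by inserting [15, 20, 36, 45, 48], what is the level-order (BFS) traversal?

Tree insertion order: [15, 20, 36, 45, 48]
Tree (level-order array): [15, None, 20, None, 36, None, 45, None, 48]
BFS from the root, enqueuing left then right child of each popped node:
  queue [15] -> pop 15, enqueue [20], visited so far: [15]
  queue [20] -> pop 20, enqueue [36], visited so far: [15, 20]
  queue [36] -> pop 36, enqueue [45], visited so far: [15, 20, 36]
  queue [45] -> pop 45, enqueue [48], visited so far: [15, 20, 36, 45]
  queue [48] -> pop 48, enqueue [none], visited so far: [15, 20, 36, 45, 48]
Result: [15, 20, 36, 45, 48]


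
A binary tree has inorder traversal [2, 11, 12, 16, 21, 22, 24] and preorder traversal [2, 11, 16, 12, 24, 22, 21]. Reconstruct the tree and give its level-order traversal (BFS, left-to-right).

Inorder:  [2, 11, 12, 16, 21, 22, 24]
Preorder: [2, 11, 16, 12, 24, 22, 21]
Algorithm: preorder visits root first, so consume preorder in order;
for each root, split the current inorder slice at that value into
left-subtree inorder and right-subtree inorder, then recurse.
Recursive splits:
  root=2; inorder splits into left=[], right=[11, 12, 16, 21, 22, 24]
  root=11; inorder splits into left=[], right=[12, 16, 21, 22, 24]
  root=16; inorder splits into left=[12], right=[21, 22, 24]
  root=12; inorder splits into left=[], right=[]
  root=24; inorder splits into left=[21, 22], right=[]
  root=22; inorder splits into left=[21], right=[]
  root=21; inorder splits into left=[], right=[]
Reconstructed level-order: [2, 11, 16, 12, 24, 22, 21]
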